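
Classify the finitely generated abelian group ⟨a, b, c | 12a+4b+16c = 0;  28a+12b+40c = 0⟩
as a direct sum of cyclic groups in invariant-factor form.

Answer: M ≅ ℤ^1 ⊕ ℤ/4 ⊕ ℤ/8

Derivation:
rank_ℚ(R)=2; free=3−2=1
SNF(R) diag = [4, 8] → torsion [4, 8]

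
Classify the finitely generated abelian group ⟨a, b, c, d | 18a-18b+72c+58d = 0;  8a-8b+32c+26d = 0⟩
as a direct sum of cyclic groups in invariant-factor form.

Answer: M ≅ ℤ^2 ⊕ ℤ/2 ⊕ ℤ/2

Derivation:
rank_ℚ(R)=2; free=4−2=2
SNF(R) diag = [2, 2] → torsion [2, 2]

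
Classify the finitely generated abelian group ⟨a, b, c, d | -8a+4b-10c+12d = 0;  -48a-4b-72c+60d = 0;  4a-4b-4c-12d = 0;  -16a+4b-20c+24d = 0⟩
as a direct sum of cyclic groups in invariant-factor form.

Answer: M ≅ ℤ/2 ⊕ ℤ/4 ⊕ ℤ/12 ⊕ ℤ/12

Derivation:
rank_ℚ(R)=4; free=4−4=0
SNF(R) diag = [2, 4, 12, 12] → torsion [2, 4, 12, 12]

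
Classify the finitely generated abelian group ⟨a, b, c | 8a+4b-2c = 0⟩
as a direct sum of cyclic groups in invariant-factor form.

Answer: M ≅ ℤ^2 ⊕ ℤ/2

Derivation:
rank_ℚ(R)=1; free=3−1=2
SNF(R) diag = [2] → torsion [2]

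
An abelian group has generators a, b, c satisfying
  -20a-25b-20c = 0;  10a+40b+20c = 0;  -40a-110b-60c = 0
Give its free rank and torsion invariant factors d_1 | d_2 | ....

rank_ℚ(R)=3; free=3−3=0
SNF(R) diag = [5, 10, 20] → torsion [5, 10, 20]

Answer: M ≅ ℤ/5 ⊕ ℤ/10 ⊕ ℤ/20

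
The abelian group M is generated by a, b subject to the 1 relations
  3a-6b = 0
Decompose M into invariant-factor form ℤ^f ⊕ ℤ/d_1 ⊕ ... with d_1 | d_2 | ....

rank_ℚ(R)=1; free=2−1=1
SNF(R) diag = [3] → torsion [3]

Answer: M ≅ ℤ^1 ⊕ ℤ/3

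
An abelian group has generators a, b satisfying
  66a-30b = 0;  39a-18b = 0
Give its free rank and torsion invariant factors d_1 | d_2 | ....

Answer: M ≅ ℤ/3 ⊕ ℤ/6

Derivation:
rank_ℚ(R)=2; free=2−2=0
SNF(R) diag = [3, 6] → torsion [3, 6]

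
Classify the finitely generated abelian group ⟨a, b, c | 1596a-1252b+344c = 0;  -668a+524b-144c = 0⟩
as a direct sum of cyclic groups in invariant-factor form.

rank_ℚ(R)=2; free=3−2=1
SNF(R) diag = [4, 8] → torsion [4, 8]

Answer: M ≅ ℤ^1 ⊕ ℤ/4 ⊕ ℤ/8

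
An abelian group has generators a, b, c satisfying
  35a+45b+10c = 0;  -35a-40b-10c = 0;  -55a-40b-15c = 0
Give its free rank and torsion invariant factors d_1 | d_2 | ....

rank_ℚ(R)=3; free=3−3=0
SNF(R) diag = [5, 5, 5] → torsion [5, 5, 5]

Answer: M ≅ ℤ/5 ⊕ ℤ/5 ⊕ ℤ/5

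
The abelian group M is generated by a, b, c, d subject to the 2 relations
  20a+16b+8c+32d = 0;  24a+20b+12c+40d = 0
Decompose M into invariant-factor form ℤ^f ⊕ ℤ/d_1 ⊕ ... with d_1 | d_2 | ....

rank_ℚ(R)=2; free=4−2=2
SNF(R) diag = [4, 4] → torsion [4, 4]

Answer: M ≅ ℤ^2 ⊕ ℤ/4 ⊕ ℤ/4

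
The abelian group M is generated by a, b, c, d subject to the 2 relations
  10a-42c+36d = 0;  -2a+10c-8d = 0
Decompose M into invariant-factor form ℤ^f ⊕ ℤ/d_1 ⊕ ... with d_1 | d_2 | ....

rank_ℚ(R)=2; free=4−2=2
SNF(R) diag = [2, 4] → torsion [2, 4]

Answer: M ≅ ℤ^2 ⊕ ℤ/2 ⊕ ℤ/4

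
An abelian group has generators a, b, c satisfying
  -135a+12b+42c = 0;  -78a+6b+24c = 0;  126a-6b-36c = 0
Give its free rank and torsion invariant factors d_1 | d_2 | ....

Answer: M ≅ ℤ/3 ⊕ ℤ/6 ⊕ ℤ/12

Derivation:
rank_ℚ(R)=3; free=3−3=0
SNF(R) diag = [3, 6, 12] → torsion [3, 6, 12]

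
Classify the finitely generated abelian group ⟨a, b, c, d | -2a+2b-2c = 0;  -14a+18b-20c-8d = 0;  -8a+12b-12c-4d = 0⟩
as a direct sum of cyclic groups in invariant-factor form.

rank_ℚ(R)=3; free=4−3=1
SNF(R) diag = [2, 2, 4] → torsion [2, 2, 4]

Answer: M ≅ ℤ^1 ⊕ ℤ/2 ⊕ ℤ/2 ⊕ ℤ/4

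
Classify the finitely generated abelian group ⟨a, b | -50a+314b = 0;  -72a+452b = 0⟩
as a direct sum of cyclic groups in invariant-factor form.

Answer: M ≅ ℤ/2 ⊕ ℤ/4

Derivation:
rank_ℚ(R)=2; free=2−2=0
SNF(R) diag = [2, 4] → torsion [2, 4]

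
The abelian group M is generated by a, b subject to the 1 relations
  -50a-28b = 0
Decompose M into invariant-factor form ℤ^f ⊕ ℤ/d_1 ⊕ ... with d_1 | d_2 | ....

rank_ℚ(R)=1; free=2−1=1
SNF(R) diag = [2] → torsion [2]

Answer: M ≅ ℤ^1 ⊕ ℤ/2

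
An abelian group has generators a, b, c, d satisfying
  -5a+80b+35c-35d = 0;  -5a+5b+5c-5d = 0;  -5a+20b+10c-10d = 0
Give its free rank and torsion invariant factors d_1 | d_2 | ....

Answer: M ≅ ℤ^1 ⊕ ℤ/5 ⊕ ℤ/5 ⊕ ℤ/15

Derivation:
rank_ℚ(R)=3; free=4−3=1
SNF(R) diag = [5, 5, 15] → torsion [5, 5, 15]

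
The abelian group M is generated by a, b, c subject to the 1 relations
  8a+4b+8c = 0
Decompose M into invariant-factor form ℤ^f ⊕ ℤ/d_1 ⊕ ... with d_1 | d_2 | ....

rank_ℚ(R)=1; free=3−1=2
SNF(R) diag = [4] → torsion [4]

Answer: M ≅ ℤ^2 ⊕ ℤ/4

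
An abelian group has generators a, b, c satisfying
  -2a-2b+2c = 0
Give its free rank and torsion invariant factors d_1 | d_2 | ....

Answer: M ≅ ℤ^2 ⊕ ℤ/2

Derivation:
rank_ℚ(R)=1; free=3−1=2
SNF(R) diag = [2] → torsion [2]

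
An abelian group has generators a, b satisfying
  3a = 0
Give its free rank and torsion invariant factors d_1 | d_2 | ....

Answer: M ≅ ℤ^1 ⊕ ℤ/3

Derivation:
rank_ℚ(R)=1; free=2−1=1
SNF(R) diag = [3] → torsion [3]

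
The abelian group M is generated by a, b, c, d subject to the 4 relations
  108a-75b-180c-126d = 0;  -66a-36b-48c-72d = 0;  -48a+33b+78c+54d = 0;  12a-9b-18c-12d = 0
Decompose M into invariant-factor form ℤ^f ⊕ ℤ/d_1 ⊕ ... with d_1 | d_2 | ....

Answer: M ≅ ℤ/3 ⊕ ℤ/6 ⊕ ℤ/6 ⊕ ℤ/18

Derivation:
rank_ℚ(R)=4; free=4−4=0
SNF(R) diag = [3, 6, 6, 18] → torsion [3, 6, 6, 18]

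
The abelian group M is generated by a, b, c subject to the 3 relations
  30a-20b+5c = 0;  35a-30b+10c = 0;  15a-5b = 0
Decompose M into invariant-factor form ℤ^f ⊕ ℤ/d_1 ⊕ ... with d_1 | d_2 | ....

rank_ℚ(R)=3; free=3−3=0
SNF(R) diag = [5, 5, 5] → torsion [5, 5, 5]

Answer: M ≅ ℤ/5 ⊕ ℤ/5 ⊕ ℤ/5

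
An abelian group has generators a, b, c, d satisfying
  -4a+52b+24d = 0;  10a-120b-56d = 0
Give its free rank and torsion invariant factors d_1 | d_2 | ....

Answer: M ≅ ℤ^2 ⊕ ℤ/2 ⊕ ℤ/4

Derivation:
rank_ℚ(R)=2; free=4−2=2
SNF(R) diag = [2, 4] → torsion [2, 4]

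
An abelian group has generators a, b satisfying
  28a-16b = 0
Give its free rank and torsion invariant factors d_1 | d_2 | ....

rank_ℚ(R)=1; free=2−1=1
SNF(R) diag = [4] → torsion [4]

Answer: M ≅ ℤ^1 ⊕ ℤ/4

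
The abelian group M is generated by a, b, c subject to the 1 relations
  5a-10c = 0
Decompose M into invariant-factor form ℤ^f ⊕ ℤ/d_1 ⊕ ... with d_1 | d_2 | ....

rank_ℚ(R)=1; free=3−1=2
SNF(R) diag = [5] → torsion [5]

Answer: M ≅ ℤ^2 ⊕ ℤ/5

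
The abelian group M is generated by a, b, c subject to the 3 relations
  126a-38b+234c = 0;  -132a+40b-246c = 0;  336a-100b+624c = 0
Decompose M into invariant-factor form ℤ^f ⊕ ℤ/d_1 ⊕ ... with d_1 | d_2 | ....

Answer: M ≅ ℤ/2 ⊕ ℤ/6 ⊕ ℤ/12

Derivation:
rank_ℚ(R)=3; free=3−3=0
SNF(R) diag = [2, 6, 12] → torsion [2, 6, 12]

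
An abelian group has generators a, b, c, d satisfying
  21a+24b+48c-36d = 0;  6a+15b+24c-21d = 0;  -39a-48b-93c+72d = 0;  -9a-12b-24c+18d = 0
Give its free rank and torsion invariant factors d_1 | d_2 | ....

Answer: M ≅ ℤ/3 ⊕ ℤ/3 ⊕ ℤ/3 ⊕ ℤ/6

Derivation:
rank_ℚ(R)=4; free=4−4=0
SNF(R) diag = [3, 3, 3, 6] → torsion [3, 3, 3, 6]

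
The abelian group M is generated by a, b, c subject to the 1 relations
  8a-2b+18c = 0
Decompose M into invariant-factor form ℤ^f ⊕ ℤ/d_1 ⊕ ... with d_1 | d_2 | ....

rank_ℚ(R)=1; free=3−1=2
SNF(R) diag = [2] → torsion [2]

Answer: M ≅ ℤ^2 ⊕ ℤ/2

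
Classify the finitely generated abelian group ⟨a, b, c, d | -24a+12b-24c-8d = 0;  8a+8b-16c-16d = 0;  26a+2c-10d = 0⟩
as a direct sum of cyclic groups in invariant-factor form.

Answer: M ≅ ℤ^1 ⊕ ℤ/2 ⊕ ℤ/4 ⊕ ℤ/8

Derivation:
rank_ℚ(R)=3; free=4−3=1
SNF(R) diag = [2, 4, 8] → torsion [2, 4, 8]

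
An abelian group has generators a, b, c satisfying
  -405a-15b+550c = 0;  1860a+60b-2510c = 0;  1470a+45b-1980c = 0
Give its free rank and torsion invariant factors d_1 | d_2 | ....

Answer: M ≅ ℤ/5 ⊕ ℤ/15 ⊕ ℤ/30

Derivation:
rank_ℚ(R)=3; free=3−3=0
SNF(R) diag = [5, 15, 30] → torsion [5, 15, 30]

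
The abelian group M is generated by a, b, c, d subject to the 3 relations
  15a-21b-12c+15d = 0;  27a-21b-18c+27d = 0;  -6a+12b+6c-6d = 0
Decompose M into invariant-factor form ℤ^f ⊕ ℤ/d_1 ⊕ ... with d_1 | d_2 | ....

Answer: M ≅ ℤ^1 ⊕ ℤ/3 ⊕ ℤ/6 ⊕ ℤ/6

Derivation:
rank_ℚ(R)=3; free=4−3=1
SNF(R) diag = [3, 6, 6] → torsion [3, 6, 6]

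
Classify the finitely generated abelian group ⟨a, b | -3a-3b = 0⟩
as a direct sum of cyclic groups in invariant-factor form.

rank_ℚ(R)=1; free=2−1=1
SNF(R) diag = [3] → torsion [3]

Answer: M ≅ ℤ^1 ⊕ ℤ/3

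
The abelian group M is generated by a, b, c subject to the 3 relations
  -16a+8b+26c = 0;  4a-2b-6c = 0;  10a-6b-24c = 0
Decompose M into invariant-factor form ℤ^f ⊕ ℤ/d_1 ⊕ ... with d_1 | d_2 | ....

Answer: M ≅ ℤ/2 ⊕ ℤ/2 ⊕ ℤ/2

Derivation:
rank_ℚ(R)=3; free=3−3=0
SNF(R) diag = [2, 2, 2] → torsion [2, 2, 2]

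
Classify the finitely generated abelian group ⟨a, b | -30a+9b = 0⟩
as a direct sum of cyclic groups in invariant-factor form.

rank_ℚ(R)=1; free=2−1=1
SNF(R) diag = [3] → torsion [3]

Answer: M ≅ ℤ^1 ⊕ ℤ/3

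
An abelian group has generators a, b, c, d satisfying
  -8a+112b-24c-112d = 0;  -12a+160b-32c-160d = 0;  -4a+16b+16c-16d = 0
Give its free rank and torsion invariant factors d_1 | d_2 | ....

Answer: M ≅ ℤ^1 ⊕ ℤ/4 ⊕ ℤ/8 ⊕ ℤ/16

Derivation:
rank_ℚ(R)=3; free=4−3=1
SNF(R) diag = [4, 8, 16] → torsion [4, 8, 16]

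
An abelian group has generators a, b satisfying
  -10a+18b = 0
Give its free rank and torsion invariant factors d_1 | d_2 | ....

Answer: M ≅ ℤ^1 ⊕ ℤ/2

Derivation:
rank_ℚ(R)=1; free=2−1=1
SNF(R) diag = [2] → torsion [2]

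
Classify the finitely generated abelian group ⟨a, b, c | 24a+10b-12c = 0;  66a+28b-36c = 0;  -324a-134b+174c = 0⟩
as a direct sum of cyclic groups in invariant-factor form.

Answer: M ≅ ℤ/2 ⊕ ℤ/6 ⊕ ℤ/18

Derivation:
rank_ℚ(R)=3; free=3−3=0
SNF(R) diag = [2, 6, 18] → torsion [2, 6, 18]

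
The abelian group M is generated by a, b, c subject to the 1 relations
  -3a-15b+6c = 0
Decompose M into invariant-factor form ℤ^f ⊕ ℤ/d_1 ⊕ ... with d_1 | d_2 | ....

Answer: M ≅ ℤ^2 ⊕ ℤ/3

Derivation:
rank_ℚ(R)=1; free=3−1=2
SNF(R) diag = [3] → torsion [3]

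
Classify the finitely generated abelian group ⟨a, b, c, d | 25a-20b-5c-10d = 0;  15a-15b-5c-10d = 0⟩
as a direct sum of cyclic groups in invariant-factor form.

rank_ℚ(R)=2; free=4−2=2
SNF(R) diag = [5, 5] → torsion [5, 5]

Answer: M ≅ ℤ^2 ⊕ ℤ/5 ⊕ ℤ/5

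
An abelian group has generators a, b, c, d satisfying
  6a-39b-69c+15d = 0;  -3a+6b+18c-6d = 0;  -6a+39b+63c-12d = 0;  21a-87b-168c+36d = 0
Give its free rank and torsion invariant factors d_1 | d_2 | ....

rank_ℚ(R)=4; free=4−4=0
SNF(R) diag = [3, 3, 9, 27] → torsion [3, 3, 9, 27]

Answer: M ≅ ℤ/3 ⊕ ℤ/3 ⊕ ℤ/9 ⊕ ℤ/27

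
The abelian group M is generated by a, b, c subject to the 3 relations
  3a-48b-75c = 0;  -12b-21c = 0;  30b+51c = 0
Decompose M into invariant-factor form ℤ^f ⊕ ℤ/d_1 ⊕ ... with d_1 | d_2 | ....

rank_ℚ(R)=3; free=3−3=0
SNF(R) diag = [3, 3, 6] → torsion [3, 3, 6]

Answer: M ≅ ℤ/3 ⊕ ℤ/3 ⊕ ℤ/6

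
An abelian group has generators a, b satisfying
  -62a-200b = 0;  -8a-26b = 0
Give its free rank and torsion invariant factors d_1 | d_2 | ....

Answer: M ≅ ℤ/2 ⊕ ℤ/6

Derivation:
rank_ℚ(R)=2; free=2−2=0
SNF(R) diag = [2, 6] → torsion [2, 6]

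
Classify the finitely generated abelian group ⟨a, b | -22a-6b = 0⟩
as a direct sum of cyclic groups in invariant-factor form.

Answer: M ≅ ℤ^1 ⊕ ℤ/2

Derivation:
rank_ℚ(R)=1; free=2−1=1
SNF(R) diag = [2] → torsion [2]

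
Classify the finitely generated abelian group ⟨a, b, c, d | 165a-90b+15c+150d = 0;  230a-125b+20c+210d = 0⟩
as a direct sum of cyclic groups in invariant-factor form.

Answer: M ≅ ℤ^2 ⊕ ℤ/5 ⊕ ℤ/15

Derivation:
rank_ℚ(R)=2; free=4−2=2
SNF(R) diag = [5, 15] → torsion [5, 15]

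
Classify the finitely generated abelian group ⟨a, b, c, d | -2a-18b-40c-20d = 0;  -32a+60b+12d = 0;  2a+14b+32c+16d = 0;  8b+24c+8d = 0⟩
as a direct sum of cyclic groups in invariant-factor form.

Answer: M ≅ ℤ/2 ⊕ ℤ/4 ⊕ ℤ/8 ⊕ ℤ/16

Derivation:
rank_ℚ(R)=4; free=4−4=0
SNF(R) diag = [2, 4, 8, 16] → torsion [2, 4, 8, 16]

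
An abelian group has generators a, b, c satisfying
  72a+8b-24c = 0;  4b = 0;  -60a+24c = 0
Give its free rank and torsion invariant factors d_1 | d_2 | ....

rank_ℚ(R)=3; free=3−3=0
SNF(R) diag = [4, 12, 24] → torsion [4, 12, 24]

Answer: M ≅ ℤ/4 ⊕ ℤ/12 ⊕ ℤ/24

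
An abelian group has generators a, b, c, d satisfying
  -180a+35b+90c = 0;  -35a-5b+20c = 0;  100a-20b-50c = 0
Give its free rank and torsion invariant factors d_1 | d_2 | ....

rank_ℚ(R)=3; free=4−3=1
SNF(R) diag = [5, 5, 10] → torsion [5, 5, 10]

Answer: M ≅ ℤ^1 ⊕ ℤ/5 ⊕ ℤ/5 ⊕ ℤ/10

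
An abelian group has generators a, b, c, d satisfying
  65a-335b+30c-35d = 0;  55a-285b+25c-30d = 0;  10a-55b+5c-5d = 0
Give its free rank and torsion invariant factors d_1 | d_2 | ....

Answer: M ≅ ℤ^1 ⊕ ℤ/5 ⊕ ℤ/5 ⊕ ℤ/5

Derivation:
rank_ℚ(R)=3; free=4−3=1
SNF(R) diag = [5, 5, 5] → torsion [5, 5, 5]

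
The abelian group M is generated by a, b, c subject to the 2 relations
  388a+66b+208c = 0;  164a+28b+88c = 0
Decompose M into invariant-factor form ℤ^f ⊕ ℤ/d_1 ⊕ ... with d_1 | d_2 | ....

Answer: M ≅ ℤ^1 ⊕ ℤ/2 ⊕ ℤ/4

Derivation:
rank_ℚ(R)=2; free=3−2=1
SNF(R) diag = [2, 4] → torsion [2, 4]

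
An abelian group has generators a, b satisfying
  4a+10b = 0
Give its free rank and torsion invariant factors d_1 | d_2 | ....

Answer: M ≅ ℤ^1 ⊕ ℤ/2

Derivation:
rank_ℚ(R)=1; free=2−1=1
SNF(R) diag = [2] → torsion [2]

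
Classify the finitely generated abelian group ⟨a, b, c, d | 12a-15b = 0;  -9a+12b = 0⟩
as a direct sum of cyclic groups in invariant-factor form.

Answer: M ≅ ℤ^2 ⊕ ℤ/3 ⊕ ℤ/3

Derivation:
rank_ℚ(R)=2; free=4−2=2
SNF(R) diag = [3, 3] → torsion [3, 3]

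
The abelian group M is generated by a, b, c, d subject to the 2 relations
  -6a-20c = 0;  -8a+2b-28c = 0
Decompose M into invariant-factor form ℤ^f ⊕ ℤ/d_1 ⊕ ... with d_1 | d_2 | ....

rank_ℚ(R)=2; free=4−2=2
SNF(R) diag = [2, 2] → torsion [2, 2]

Answer: M ≅ ℤ^2 ⊕ ℤ/2 ⊕ ℤ/2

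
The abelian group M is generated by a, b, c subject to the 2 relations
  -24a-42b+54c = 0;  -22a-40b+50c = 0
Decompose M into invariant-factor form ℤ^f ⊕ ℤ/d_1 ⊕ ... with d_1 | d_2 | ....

rank_ℚ(R)=2; free=3−2=1
SNF(R) diag = [2, 6] → torsion [2, 6]

Answer: M ≅ ℤ^1 ⊕ ℤ/2 ⊕ ℤ/6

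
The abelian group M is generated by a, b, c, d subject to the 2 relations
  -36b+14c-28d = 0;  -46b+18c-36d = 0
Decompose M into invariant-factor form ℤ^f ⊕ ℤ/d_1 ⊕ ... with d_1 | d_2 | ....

rank_ℚ(R)=2; free=4−2=2
SNF(R) diag = [2, 2] → torsion [2, 2]

Answer: M ≅ ℤ^2 ⊕ ℤ/2 ⊕ ℤ/2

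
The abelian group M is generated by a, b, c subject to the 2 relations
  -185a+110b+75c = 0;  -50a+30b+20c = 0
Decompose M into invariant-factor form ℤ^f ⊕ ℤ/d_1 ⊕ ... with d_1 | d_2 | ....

Answer: M ≅ ℤ^1 ⊕ ℤ/5 ⊕ ℤ/10

Derivation:
rank_ℚ(R)=2; free=3−2=1
SNF(R) diag = [5, 10] → torsion [5, 10]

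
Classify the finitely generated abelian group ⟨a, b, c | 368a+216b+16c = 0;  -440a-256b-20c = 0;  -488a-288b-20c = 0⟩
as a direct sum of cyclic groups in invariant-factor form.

rank_ℚ(R)=3; free=3−3=0
SNF(R) diag = [4, 8, 16] → torsion [4, 8, 16]

Answer: M ≅ ℤ/4 ⊕ ℤ/8 ⊕ ℤ/16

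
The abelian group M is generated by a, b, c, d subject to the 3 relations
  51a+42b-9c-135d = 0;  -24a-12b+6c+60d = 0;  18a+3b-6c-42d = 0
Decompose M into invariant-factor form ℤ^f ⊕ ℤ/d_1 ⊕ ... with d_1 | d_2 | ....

rank_ℚ(R)=3; free=4−3=1
SNF(R) diag = [3, 3, 6] → torsion [3, 3, 6]

Answer: M ≅ ℤ^1 ⊕ ℤ/3 ⊕ ℤ/3 ⊕ ℤ/6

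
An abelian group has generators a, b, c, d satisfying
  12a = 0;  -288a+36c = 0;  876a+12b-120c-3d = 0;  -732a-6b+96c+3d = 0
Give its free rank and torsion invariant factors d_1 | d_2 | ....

rank_ℚ(R)=4; free=4−4=0
SNF(R) diag = [3, 6, 12, 36] → torsion [3, 6, 12, 36]

Answer: M ≅ ℤ/3 ⊕ ℤ/6 ⊕ ℤ/12 ⊕ ℤ/36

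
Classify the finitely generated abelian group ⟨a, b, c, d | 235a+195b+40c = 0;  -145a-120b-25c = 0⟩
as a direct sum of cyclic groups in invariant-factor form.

Answer: M ≅ ℤ^2 ⊕ ℤ/5 ⊕ ℤ/15

Derivation:
rank_ℚ(R)=2; free=4−2=2
SNF(R) diag = [5, 15] → torsion [5, 15]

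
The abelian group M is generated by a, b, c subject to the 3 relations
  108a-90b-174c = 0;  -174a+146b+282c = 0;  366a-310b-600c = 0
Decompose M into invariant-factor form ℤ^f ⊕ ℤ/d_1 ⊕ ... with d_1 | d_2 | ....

Answer: M ≅ ℤ/2 ⊕ ℤ/6 ⊕ ℤ/18

Derivation:
rank_ℚ(R)=3; free=3−3=0
SNF(R) diag = [2, 6, 18] → torsion [2, 6, 18]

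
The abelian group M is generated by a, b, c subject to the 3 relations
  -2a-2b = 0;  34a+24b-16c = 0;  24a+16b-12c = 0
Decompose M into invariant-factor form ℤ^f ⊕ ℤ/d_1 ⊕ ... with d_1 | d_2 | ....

rank_ℚ(R)=3; free=3−3=0
SNF(R) diag = [2, 2, 4] → torsion [2, 2, 4]

Answer: M ≅ ℤ/2 ⊕ ℤ/2 ⊕ ℤ/4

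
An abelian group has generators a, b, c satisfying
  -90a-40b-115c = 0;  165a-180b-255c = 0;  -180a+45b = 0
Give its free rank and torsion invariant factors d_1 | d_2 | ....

Answer: M ≅ ℤ/5 ⊕ ℤ/15 ⊕ ℤ/45

Derivation:
rank_ℚ(R)=3; free=3−3=0
SNF(R) diag = [5, 15, 45] → torsion [5, 15, 45]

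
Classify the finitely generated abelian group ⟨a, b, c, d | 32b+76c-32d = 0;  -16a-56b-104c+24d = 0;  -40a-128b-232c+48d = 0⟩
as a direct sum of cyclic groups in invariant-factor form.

rank_ℚ(R)=3; free=4−3=1
SNF(R) diag = [4, 8, 8] → torsion [4, 8, 8]

Answer: M ≅ ℤ^1 ⊕ ℤ/4 ⊕ ℤ/8 ⊕ ℤ/8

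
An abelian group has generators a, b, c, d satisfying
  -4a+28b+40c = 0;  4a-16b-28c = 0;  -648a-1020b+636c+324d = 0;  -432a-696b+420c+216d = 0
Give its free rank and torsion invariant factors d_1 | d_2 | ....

Answer: M ≅ ℤ/4 ⊕ ℤ/12 ⊕ ℤ/36 ⊕ ℤ/108

Derivation:
rank_ℚ(R)=4; free=4−4=0
SNF(R) diag = [4, 12, 36, 108] → torsion [4, 12, 36, 108]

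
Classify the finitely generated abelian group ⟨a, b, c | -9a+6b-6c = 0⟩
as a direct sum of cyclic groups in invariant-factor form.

Answer: M ≅ ℤ^2 ⊕ ℤ/3

Derivation:
rank_ℚ(R)=1; free=3−1=2
SNF(R) diag = [3] → torsion [3]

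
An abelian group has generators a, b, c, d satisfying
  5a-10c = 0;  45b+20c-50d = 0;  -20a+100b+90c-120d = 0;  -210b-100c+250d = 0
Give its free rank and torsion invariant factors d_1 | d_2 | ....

Answer: M ≅ ℤ/5 ⊕ ℤ/5 ⊕ ℤ/10 ⊕ ℤ/30

Derivation:
rank_ℚ(R)=4; free=4−4=0
SNF(R) diag = [5, 5, 10, 30] → torsion [5, 5, 10, 30]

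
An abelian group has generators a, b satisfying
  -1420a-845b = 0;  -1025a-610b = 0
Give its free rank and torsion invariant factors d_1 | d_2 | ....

Answer: M ≅ ℤ/5 ⊕ ℤ/15

Derivation:
rank_ℚ(R)=2; free=2−2=0
SNF(R) diag = [5, 15] → torsion [5, 15]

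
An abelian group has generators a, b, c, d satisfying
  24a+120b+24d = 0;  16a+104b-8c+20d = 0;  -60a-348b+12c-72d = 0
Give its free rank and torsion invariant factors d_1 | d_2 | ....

Answer: M ≅ ℤ^1 ⊕ ℤ/4 ⊕ ℤ/12 ⊕ ℤ/24

Derivation:
rank_ℚ(R)=3; free=4−3=1
SNF(R) diag = [4, 12, 24] → torsion [4, 12, 24]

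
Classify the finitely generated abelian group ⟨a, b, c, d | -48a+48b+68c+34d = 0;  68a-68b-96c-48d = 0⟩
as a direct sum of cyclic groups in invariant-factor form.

Answer: M ≅ ℤ^2 ⊕ ℤ/2 ⊕ ℤ/4

Derivation:
rank_ℚ(R)=2; free=4−2=2
SNF(R) diag = [2, 4] → torsion [2, 4]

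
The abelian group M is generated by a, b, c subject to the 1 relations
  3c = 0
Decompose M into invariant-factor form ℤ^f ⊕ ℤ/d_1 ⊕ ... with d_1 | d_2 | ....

rank_ℚ(R)=1; free=3−1=2
SNF(R) diag = [3] → torsion [3]

Answer: M ≅ ℤ^2 ⊕ ℤ/3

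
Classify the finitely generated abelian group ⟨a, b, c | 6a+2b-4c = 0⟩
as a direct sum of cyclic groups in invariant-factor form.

Answer: M ≅ ℤ^2 ⊕ ℤ/2

Derivation:
rank_ℚ(R)=1; free=3−1=2
SNF(R) diag = [2] → torsion [2]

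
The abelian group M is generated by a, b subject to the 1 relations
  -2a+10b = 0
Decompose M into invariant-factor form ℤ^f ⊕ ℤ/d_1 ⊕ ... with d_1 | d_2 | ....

rank_ℚ(R)=1; free=2−1=1
SNF(R) diag = [2] → torsion [2]

Answer: M ≅ ℤ^1 ⊕ ℤ/2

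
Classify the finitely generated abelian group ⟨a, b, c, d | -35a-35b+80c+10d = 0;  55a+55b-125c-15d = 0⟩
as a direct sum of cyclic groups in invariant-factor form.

Answer: M ≅ ℤ^2 ⊕ ℤ/5 ⊕ ℤ/5

Derivation:
rank_ℚ(R)=2; free=4−2=2
SNF(R) diag = [5, 5] → torsion [5, 5]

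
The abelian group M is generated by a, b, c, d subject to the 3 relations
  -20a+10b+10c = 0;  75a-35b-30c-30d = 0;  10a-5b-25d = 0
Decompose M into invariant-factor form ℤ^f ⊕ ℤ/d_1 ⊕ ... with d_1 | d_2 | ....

rank_ℚ(R)=3; free=4−3=1
SNF(R) diag = [5, 5, 10] → torsion [5, 5, 10]

Answer: M ≅ ℤ^1 ⊕ ℤ/5 ⊕ ℤ/5 ⊕ ℤ/10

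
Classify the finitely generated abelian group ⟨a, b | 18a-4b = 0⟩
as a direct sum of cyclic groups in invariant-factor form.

Answer: M ≅ ℤ^1 ⊕ ℤ/2

Derivation:
rank_ℚ(R)=1; free=2−1=1
SNF(R) diag = [2] → torsion [2]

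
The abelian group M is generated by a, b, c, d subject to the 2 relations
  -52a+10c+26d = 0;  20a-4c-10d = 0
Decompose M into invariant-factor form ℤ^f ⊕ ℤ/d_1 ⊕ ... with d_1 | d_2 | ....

Answer: M ≅ ℤ^2 ⊕ ℤ/2 ⊕ ℤ/2

Derivation:
rank_ℚ(R)=2; free=4−2=2
SNF(R) diag = [2, 2] → torsion [2, 2]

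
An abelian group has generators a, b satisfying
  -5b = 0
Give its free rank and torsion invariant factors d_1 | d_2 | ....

Answer: M ≅ ℤ^1 ⊕ ℤ/5

Derivation:
rank_ℚ(R)=1; free=2−1=1
SNF(R) diag = [5] → torsion [5]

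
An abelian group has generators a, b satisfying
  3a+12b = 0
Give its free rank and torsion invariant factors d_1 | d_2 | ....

rank_ℚ(R)=1; free=2−1=1
SNF(R) diag = [3] → torsion [3]

Answer: M ≅ ℤ^1 ⊕ ℤ/3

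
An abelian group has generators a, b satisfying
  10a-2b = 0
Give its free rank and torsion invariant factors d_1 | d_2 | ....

rank_ℚ(R)=1; free=2−1=1
SNF(R) diag = [2] → torsion [2]

Answer: M ≅ ℤ^1 ⊕ ℤ/2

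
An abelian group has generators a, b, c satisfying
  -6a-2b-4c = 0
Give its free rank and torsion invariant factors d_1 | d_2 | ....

rank_ℚ(R)=1; free=3−1=2
SNF(R) diag = [2] → torsion [2]

Answer: M ≅ ℤ^2 ⊕ ℤ/2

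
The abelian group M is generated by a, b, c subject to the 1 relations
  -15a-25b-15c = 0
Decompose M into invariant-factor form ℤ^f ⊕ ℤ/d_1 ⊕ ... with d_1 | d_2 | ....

rank_ℚ(R)=1; free=3−1=2
SNF(R) diag = [5] → torsion [5]

Answer: M ≅ ℤ^2 ⊕ ℤ/5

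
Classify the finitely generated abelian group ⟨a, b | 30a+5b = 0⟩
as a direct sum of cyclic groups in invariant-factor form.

rank_ℚ(R)=1; free=2−1=1
SNF(R) diag = [5] → torsion [5]

Answer: M ≅ ℤ^1 ⊕ ℤ/5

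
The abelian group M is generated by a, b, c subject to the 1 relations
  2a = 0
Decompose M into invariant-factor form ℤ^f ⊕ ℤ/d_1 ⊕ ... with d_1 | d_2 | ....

Answer: M ≅ ℤ^2 ⊕ ℤ/2

Derivation:
rank_ℚ(R)=1; free=3−1=2
SNF(R) diag = [2] → torsion [2]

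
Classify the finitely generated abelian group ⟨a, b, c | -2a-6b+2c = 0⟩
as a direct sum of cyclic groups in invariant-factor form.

rank_ℚ(R)=1; free=3−1=2
SNF(R) diag = [2] → torsion [2]

Answer: M ≅ ℤ^2 ⊕ ℤ/2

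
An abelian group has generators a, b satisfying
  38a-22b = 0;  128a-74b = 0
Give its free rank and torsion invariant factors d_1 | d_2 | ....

Answer: M ≅ ℤ/2 ⊕ ℤ/2

Derivation:
rank_ℚ(R)=2; free=2−2=0
SNF(R) diag = [2, 2] → torsion [2, 2]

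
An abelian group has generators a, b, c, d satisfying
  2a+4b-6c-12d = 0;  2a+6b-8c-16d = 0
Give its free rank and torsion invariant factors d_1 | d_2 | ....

rank_ℚ(R)=2; free=4−2=2
SNF(R) diag = [2, 2] → torsion [2, 2]

Answer: M ≅ ℤ^2 ⊕ ℤ/2 ⊕ ℤ/2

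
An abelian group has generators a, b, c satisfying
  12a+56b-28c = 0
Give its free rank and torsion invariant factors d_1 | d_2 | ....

Answer: M ≅ ℤ^2 ⊕ ℤ/4

Derivation:
rank_ℚ(R)=1; free=3−1=2
SNF(R) diag = [4] → torsion [4]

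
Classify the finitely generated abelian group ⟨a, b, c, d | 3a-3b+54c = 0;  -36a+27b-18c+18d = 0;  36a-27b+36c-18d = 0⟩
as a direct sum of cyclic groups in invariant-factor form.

rank_ℚ(R)=3; free=4−3=1
SNF(R) diag = [3, 9, 18] → torsion [3, 9, 18]

Answer: M ≅ ℤ^1 ⊕ ℤ/3 ⊕ ℤ/9 ⊕ ℤ/18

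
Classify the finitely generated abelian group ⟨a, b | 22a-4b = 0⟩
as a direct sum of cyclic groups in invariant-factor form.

Answer: M ≅ ℤ^1 ⊕ ℤ/2

Derivation:
rank_ℚ(R)=1; free=2−1=1
SNF(R) diag = [2] → torsion [2]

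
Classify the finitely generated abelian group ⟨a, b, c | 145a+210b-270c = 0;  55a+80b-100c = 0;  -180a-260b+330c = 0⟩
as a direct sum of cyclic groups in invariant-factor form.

rank_ℚ(R)=3; free=3−3=0
SNF(R) diag = [5, 10, 10] → torsion [5, 10, 10]

Answer: M ≅ ℤ/5 ⊕ ℤ/10 ⊕ ℤ/10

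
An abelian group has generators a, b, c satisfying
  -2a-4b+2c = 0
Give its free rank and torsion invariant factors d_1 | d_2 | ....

rank_ℚ(R)=1; free=3−1=2
SNF(R) diag = [2] → torsion [2]

Answer: M ≅ ℤ^2 ⊕ ℤ/2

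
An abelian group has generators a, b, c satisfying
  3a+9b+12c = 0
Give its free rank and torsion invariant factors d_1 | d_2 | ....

Answer: M ≅ ℤ^2 ⊕ ℤ/3

Derivation:
rank_ℚ(R)=1; free=3−1=2
SNF(R) diag = [3] → torsion [3]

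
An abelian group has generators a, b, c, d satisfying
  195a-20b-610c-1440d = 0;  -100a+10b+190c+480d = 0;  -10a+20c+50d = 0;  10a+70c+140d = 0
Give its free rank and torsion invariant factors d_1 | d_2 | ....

rank_ℚ(R)=4; free=4−4=0
SNF(R) diag = [5, 10, 10, 30] → torsion [5, 10, 10, 30]

Answer: M ≅ ℤ/5 ⊕ ℤ/10 ⊕ ℤ/10 ⊕ ℤ/30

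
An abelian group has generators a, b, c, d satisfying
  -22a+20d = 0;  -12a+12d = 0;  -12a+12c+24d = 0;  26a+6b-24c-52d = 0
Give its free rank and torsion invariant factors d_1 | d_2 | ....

rank_ℚ(R)=4; free=4−4=0
SNF(R) diag = [2, 6, 12, 12] → torsion [2, 6, 12, 12]

Answer: M ≅ ℤ/2 ⊕ ℤ/6 ⊕ ℤ/12 ⊕ ℤ/12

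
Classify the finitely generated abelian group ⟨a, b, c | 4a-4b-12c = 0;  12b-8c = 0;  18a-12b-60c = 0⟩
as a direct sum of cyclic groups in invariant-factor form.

Answer: M ≅ ℤ/2 ⊕ ℤ/4 ⊕ ℤ/12

Derivation:
rank_ℚ(R)=3; free=3−3=0
SNF(R) diag = [2, 4, 12] → torsion [2, 4, 12]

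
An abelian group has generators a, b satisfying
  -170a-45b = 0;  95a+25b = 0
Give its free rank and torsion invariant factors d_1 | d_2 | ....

rank_ℚ(R)=2; free=2−2=0
SNF(R) diag = [5, 5] → torsion [5, 5]

Answer: M ≅ ℤ/5 ⊕ ℤ/5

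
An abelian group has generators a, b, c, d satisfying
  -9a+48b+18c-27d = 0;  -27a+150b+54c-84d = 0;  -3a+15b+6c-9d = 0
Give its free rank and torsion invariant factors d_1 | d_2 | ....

Answer: M ≅ ℤ^1 ⊕ ℤ/3 ⊕ ℤ/3 ⊕ ℤ/3

Derivation:
rank_ℚ(R)=3; free=4−3=1
SNF(R) diag = [3, 3, 3] → torsion [3, 3, 3]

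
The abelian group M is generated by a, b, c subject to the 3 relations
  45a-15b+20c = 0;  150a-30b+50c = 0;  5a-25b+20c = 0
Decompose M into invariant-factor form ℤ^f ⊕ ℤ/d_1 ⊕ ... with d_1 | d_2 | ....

Answer: M ≅ ℤ/5 ⊕ ℤ/10 ⊕ ℤ/30

Derivation:
rank_ℚ(R)=3; free=3−3=0
SNF(R) diag = [5, 10, 30] → torsion [5, 10, 30]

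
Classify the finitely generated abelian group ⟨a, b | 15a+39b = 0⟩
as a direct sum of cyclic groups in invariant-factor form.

rank_ℚ(R)=1; free=2−1=1
SNF(R) diag = [3] → torsion [3]

Answer: M ≅ ℤ^1 ⊕ ℤ/3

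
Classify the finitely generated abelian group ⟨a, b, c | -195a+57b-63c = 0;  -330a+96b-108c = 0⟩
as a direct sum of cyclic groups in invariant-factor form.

rank_ℚ(R)=2; free=3−2=1
SNF(R) diag = [3, 6] → torsion [3, 6]

Answer: M ≅ ℤ^1 ⊕ ℤ/3 ⊕ ℤ/6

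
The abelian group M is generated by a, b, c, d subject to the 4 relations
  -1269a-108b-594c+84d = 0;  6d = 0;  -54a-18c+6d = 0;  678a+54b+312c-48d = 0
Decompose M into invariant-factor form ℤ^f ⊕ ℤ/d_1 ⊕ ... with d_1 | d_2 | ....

Answer: M ≅ ℤ/3 ⊕ ℤ/6 ⊕ ℤ/18 ⊕ ℤ/54

Derivation:
rank_ℚ(R)=4; free=4−4=0
SNF(R) diag = [3, 6, 18, 54] → torsion [3, 6, 18, 54]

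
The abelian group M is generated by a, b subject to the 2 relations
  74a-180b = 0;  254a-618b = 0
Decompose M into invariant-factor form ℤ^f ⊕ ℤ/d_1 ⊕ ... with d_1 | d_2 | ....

rank_ℚ(R)=2; free=2−2=0
SNF(R) diag = [2, 6] → torsion [2, 6]

Answer: M ≅ ℤ/2 ⊕ ℤ/6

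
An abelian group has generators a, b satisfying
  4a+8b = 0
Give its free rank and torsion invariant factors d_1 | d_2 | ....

rank_ℚ(R)=1; free=2−1=1
SNF(R) diag = [4] → torsion [4]

Answer: M ≅ ℤ^1 ⊕ ℤ/4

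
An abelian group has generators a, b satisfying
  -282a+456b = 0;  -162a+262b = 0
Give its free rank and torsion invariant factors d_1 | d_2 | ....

rank_ℚ(R)=2; free=2−2=0
SNF(R) diag = [2, 6] → torsion [2, 6]

Answer: M ≅ ℤ/2 ⊕ ℤ/6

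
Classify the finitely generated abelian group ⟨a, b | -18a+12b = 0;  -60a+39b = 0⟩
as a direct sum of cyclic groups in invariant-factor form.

Answer: M ≅ ℤ/3 ⊕ ℤ/6

Derivation:
rank_ℚ(R)=2; free=2−2=0
SNF(R) diag = [3, 6] → torsion [3, 6]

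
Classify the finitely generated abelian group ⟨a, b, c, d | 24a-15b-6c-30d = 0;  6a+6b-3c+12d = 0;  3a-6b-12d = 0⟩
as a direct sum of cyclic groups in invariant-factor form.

rank_ℚ(R)=3; free=4−3=1
SNF(R) diag = [3, 3, 3] → torsion [3, 3, 3]

Answer: M ≅ ℤ^1 ⊕ ℤ/3 ⊕ ℤ/3 ⊕ ℤ/3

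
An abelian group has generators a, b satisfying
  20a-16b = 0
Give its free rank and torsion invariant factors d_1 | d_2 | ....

Answer: M ≅ ℤ^1 ⊕ ℤ/4

Derivation:
rank_ℚ(R)=1; free=2−1=1
SNF(R) diag = [4] → torsion [4]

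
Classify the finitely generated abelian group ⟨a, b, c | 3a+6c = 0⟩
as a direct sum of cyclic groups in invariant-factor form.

rank_ℚ(R)=1; free=3−1=2
SNF(R) diag = [3] → torsion [3]

Answer: M ≅ ℤ^2 ⊕ ℤ/3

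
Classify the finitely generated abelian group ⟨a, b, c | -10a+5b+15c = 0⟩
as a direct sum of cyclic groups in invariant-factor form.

Answer: M ≅ ℤ^2 ⊕ ℤ/5

Derivation:
rank_ℚ(R)=1; free=3−1=2
SNF(R) diag = [5] → torsion [5]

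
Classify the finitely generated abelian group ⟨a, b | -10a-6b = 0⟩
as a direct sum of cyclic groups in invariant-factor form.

Answer: M ≅ ℤ^1 ⊕ ℤ/2

Derivation:
rank_ℚ(R)=1; free=2−1=1
SNF(R) diag = [2] → torsion [2]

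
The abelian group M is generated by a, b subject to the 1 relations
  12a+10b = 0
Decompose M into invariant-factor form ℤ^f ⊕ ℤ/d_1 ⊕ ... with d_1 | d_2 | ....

rank_ℚ(R)=1; free=2−1=1
SNF(R) diag = [2] → torsion [2]

Answer: M ≅ ℤ^1 ⊕ ℤ/2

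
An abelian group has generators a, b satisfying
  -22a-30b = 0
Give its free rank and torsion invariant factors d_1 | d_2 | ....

Answer: M ≅ ℤ^1 ⊕ ℤ/2

Derivation:
rank_ℚ(R)=1; free=2−1=1
SNF(R) diag = [2] → torsion [2]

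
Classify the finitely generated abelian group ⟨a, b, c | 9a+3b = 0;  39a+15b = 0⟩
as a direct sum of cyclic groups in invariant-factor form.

Answer: M ≅ ℤ^1 ⊕ ℤ/3 ⊕ ℤ/6

Derivation:
rank_ℚ(R)=2; free=3−2=1
SNF(R) diag = [3, 6] → torsion [3, 6]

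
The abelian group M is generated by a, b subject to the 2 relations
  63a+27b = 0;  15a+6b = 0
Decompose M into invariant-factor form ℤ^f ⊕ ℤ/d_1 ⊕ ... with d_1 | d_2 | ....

Answer: M ≅ ℤ/3 ⊕ ℤ/9

Derivation:
rank_ℚ(R)=2; free=2−2=0
SNF(R) diag = [3, 9] → torsion [3, 9]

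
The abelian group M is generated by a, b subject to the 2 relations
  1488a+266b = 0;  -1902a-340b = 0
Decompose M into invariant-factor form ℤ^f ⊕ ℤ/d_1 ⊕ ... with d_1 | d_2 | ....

Answer: M ≅ ℤ/2 ⊕ ℤ/6

Derivation:
rank_ℚ(R)=2; free=2−2=0
SNF(R) diag = [2, 6] → torsion [2, 6]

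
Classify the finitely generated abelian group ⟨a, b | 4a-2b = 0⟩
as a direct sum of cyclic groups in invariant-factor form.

rank_ℚ(R)=1; free=2−1=1
SNF(R) diag = [2] → torsion [2]

Answer: M ≅ ℤ^1 ⊕ ℤ/2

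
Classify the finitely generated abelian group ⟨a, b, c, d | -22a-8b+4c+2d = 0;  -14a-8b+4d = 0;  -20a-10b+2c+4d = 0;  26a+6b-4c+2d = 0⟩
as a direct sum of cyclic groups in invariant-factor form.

Answer: M ≅ ℤ/2 ⊕ ℤ/2 ⊕ ℤ/6 ⊕ ℤ/6

Derivation:
rank_ℚ(R)=4; free=4−4=0
SNF(R) diag = [2, 2, 6, 6] → torsion [2, 2, 6, 6]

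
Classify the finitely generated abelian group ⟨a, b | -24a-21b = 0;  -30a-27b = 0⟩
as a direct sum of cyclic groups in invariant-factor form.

rank_ℚ(R)=2; free=2−2=0
SNF(R) diag = [3, 6] → torsion [3, 6]

Answer: M ≅ ℤ/3 ⊕ ℤ/6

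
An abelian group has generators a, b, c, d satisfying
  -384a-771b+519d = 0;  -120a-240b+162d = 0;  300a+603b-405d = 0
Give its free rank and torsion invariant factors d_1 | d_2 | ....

rank_ℚ(R)=3; free=4−3=1
SNF(R) diag = [3, 6, 12] → torsion [3, 6, 12]

Answer: M ≅ ℤ^1 ⊕ ℤ/3 ⊕ ℤ/6 ⊕ ℤ/12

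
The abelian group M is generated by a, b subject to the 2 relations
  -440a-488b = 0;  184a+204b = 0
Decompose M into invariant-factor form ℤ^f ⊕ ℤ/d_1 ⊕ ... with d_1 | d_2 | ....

rank_ℚ(R)=2; free=2−2=0
SNF(R) diag = [4, 8] → torsion [4, 8]

Answer: M ≅ ℤ/4 ⊕ ℤ/8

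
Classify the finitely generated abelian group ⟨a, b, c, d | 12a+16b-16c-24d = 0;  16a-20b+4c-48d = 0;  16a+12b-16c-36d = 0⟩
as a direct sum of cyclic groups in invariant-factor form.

Answer: M ≅ ℤ^1 ⊕ ℤ/4 ⊕ ℤ/4 ⊕ ℤ/12

Derivation:
rank_ℚ(R)=3; free=4−3=1
SNF(R) diag = [4, 4, 12] → torsion [4, 4, 12]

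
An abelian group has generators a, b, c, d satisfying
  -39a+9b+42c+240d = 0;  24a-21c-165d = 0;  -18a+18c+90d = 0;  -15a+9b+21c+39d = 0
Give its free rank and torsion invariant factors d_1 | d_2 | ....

rank_ℚ(R)=4; free=4−4=0
SNF(R) diag = [3, 9, 18, 36] → torsion [3, 9, 18, 36]

Answer: M ≅ ℤ/3 ⊕ ℤ/9 ⊕ ℤ/18 ⊕ ℤ/36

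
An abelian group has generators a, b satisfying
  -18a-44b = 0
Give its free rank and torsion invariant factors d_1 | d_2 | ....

rank_ℚ(R)=1; free=2−1=1
SNF(R) diag = [2] → torsion [2]

Answer: M ≅ ℤ^1 ⊕ ℤ/2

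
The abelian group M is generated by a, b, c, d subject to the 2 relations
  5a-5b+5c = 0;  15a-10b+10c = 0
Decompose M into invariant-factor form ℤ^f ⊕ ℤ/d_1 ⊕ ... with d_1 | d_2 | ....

Answer: M ≅ ℤ^2 ⊕ ℤ/5 ⊕ ℤ/5

Derivation:
rank_ℚ(R)=2; free=4−2=2
SNF(R) diag = [5, 5] → torsion [5, 5]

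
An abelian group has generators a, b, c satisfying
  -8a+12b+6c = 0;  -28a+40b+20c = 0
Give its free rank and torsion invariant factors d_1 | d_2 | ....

rank_ℚ(R)=2; free=3−2=1
SNF(R) diag = [2, 4] → torsion [2, 4]

Answer: M ≅ ℤ^1 ⊕ ℤ/2 ⊕ ℤ/4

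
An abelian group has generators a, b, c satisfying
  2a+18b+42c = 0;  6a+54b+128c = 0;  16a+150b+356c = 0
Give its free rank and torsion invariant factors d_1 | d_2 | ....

Answer: M ≅ ℤ/2 ⊕ ℤ/2 ⊕ ℤ/6

Derivation:
rank_ℚ(R)=3; free=3−3=0
SNF(R) diag = [2, 2, 6] → torsion [2, 2, 6]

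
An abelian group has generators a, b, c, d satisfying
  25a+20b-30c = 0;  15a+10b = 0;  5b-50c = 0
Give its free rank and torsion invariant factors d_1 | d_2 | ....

Answer: M ≅ ℤ^1 ⊕ ℤ/5 ⊕ ℤ/5 ⊕ ℤ/10

Derivation:
rank_ℚ(R)=3; free=4−3=1
SNF(R) diag = [5, 5, 10] → torsion [5, 5, 10]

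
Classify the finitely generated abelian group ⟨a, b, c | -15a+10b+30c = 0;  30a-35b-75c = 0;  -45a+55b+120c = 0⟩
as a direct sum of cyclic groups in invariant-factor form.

Answer: M ≅ ℤ/5 ⊕ ℤ/15 ⊕ ℤ/15

Derivation:
rank_ℚ(R)=3; free=3−3=0
SNF(R) diag = [5, 15, 15] → torsion [5, 15, 15]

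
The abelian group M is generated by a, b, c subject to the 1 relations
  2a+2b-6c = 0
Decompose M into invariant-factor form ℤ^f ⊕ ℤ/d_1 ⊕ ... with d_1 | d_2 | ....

Answer: M ≅ ℤ^2 ⊕ ℤ/2

Derivation:
rank_ℚ(R)=1; free=3−1=2
SNF(R) diag = [2] → torsion [2]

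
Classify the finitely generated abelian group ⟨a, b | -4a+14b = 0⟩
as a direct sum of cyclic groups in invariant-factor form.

rank_ℚ(R)=1; free=2−1=1
SNF(R) diag = [2] → torsion [2]

Answer: M ≅ ℤ^1 ⊕ ℤ/2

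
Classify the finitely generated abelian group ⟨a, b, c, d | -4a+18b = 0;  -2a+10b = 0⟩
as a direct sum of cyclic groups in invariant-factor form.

rank_ℚ(R)=2; free=4−2=2
SNF(R) diag = [2, 2] → torsion [2, 2]

Answer: M ≅ ℤ^2 ⊕ ℤ/2 ⊕ ℤ/2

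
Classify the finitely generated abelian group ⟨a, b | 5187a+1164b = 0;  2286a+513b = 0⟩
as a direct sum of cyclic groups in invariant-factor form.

rank_ℚ(R)=2; free=2−2=0
SNF(R) diag = [3, 9] → torsion [3, 9]

Answer: M ≅ ℤ/3 ⊕ ℤ/9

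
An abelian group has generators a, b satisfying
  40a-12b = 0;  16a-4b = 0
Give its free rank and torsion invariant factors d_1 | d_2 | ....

Answer: M ≅ ℤ/4 ⊕ ℤ/8

Derivation:
rank_ℚ(R)=2; free=2−2=0
SNF(R) diag = [4, 8] → torsion [4, 8]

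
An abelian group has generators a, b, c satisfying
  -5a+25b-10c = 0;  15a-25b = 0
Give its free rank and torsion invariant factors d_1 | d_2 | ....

rank_ℚ(R)=2; free=3−2=1
SNF(R) diag = [5, 10] → torsion [5, 10]

Answer: M ≅ ℤ^1 ⊕ ℤ/5 ⊕ ℤ/10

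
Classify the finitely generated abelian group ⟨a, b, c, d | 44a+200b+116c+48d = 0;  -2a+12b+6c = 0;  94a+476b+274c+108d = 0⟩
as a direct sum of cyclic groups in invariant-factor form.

Answer: M ≅ ℤ^1 ⊕ ℤ/2 ⊕ ℤ/4 ⊕ ℤ/8

Derivation:
rank_ℚ(R)=3; free=4−3=1
SNF(R) diag = [2, 4, 8] → torsion [2, 4, 8]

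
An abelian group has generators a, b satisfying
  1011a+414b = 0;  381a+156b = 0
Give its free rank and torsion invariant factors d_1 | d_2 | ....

Answer: M ≅ ℤ/3 ⊕ ℤ/6

Derivation:
rank_ℚ(R)=2; free=2−2=0
SNF(R) diag = [3, 6] → torsion [3, 6]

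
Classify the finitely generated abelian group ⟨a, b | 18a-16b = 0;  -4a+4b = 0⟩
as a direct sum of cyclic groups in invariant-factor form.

Answer: M ≅ ℤ/2 ⊕ ℤ/4

Derivation:
rank_ℚ(R)=2; free=2−2=0
SNF(R) diag = [2, 4] → torsion [2, 4]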